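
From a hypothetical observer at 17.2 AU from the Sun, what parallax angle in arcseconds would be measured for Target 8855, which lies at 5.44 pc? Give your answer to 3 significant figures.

3.16 arcsec

p (arcsec) = B (AU) / d (pc).
p = 17.2 / 5.44 = 3.1618 arcsec.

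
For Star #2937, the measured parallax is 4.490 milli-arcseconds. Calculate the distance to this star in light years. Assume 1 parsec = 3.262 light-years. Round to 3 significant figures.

727 light years

p = 4.490 milli-arcseconds = 0.004490 arcsec.
d = 1/p = 1/0.004490 = 222.72 pc.
In light-years: 222.72 × 3.262 = 726.51 ly.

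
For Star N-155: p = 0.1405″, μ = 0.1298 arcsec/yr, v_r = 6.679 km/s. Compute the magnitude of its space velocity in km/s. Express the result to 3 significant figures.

7.99 km/s

d = 1/p = 1/0.1405″ = 7.1174 pc.
v_t = 4.740 μ d = 4.740 × 0.1298 × 7.1174 = 4.379 km/s.
v = √(v_r² + v_t²) = √(6.679² + 4.379²) = √63.7847 = 7.9865 km/s.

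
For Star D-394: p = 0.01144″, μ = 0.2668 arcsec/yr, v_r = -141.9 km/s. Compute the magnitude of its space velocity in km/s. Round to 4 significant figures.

d = 1/p = 1/0.01144″ = 87.413 pc.
v_t = 4.740 μ d = 4.740 × 0.2668 × 87.413 = 110.55 km/s.
v = √(v_r² + v_t²) = √((-141.9)² + 110.55²) = √32356.9 = 179.88 km/s.

179.9 km/s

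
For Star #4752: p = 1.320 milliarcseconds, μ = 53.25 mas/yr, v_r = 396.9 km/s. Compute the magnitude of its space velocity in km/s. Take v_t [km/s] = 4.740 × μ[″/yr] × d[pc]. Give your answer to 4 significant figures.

d = 1/p = 1/0.001320″ = 757.58 pc.
μ = 53.25 mas/yr = 0.05325 ″/yr.
v_t = 4.740 μ d = 4.740 × 0.05325 × 757.58 = 191.22 km/s.
v = √(v_r² + v_t²) = √(396.9² + 191.22²) = √194095 = 440.56 km/s.

440.6 km/s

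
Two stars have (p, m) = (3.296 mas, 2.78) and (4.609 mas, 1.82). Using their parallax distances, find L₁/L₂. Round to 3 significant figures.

L₁/L₂ = 0.808

d₁ = 1/p₁ = 1/0.003296″ = 303.4 pc; d₂ = 1/p₂ = 1/0.004609″ = 216.97 pc.
M₁ = m₁ − 5 log₁₀ d₁ + 5 = 2.78 − 12.4101 + 5 = -4.6301.
M₂ = 1.82 − 11.6820 + 5 = -4.8620.
L₁/L₂ = 10^(0.4(M₂ − M₁)) = 10^(0.4 × (-0.2319)) = 10^(-0.09276) = 0.80768.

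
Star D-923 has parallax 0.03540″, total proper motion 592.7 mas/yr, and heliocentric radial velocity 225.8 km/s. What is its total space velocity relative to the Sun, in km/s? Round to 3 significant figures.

239 km/s

d = 1/p = 1/0.03540″ = 28.249 pc.
μ = 592.7 mas/yr = 0.5927 ″/yr.
v_t = 4.740 μ d = 4.740 × 0.5927 × 28.249 = 79.363 km/s.
v = √(v_r² + v_t²) = √(225.8² + 79.363²) = √57284.1 = 239.34 km/s.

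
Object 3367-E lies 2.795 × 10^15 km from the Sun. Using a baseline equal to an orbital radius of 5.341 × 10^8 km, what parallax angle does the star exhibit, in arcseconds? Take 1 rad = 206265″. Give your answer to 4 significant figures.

0.03942 arcsec

θ ≈ B/d = (5.341 × 10^8) / (2.795 × 10^15) = 1.9109 × 10^-7 rad.
In arcseconds: 1.9109 × 10^-7 × 206265 = 0.039415″.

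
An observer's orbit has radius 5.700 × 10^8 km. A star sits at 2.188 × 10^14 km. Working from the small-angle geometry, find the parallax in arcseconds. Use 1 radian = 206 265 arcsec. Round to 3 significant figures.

0.537 arcsec

θ ≈ B/d = (5.700 × 10^8) / (2.188 × 10^14) = 2.6051 × 10^-6 rad.
In arcseconds: 2.6051 × 10^-6 × 206265 = 0.53734″.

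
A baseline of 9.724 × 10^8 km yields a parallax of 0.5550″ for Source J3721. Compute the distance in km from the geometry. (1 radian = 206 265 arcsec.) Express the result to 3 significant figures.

θ = 0.5550″ = 0.5550/206265 = 2.6907 × 10^-6 rad.
d = B/θ = (9.724 × 10^8) / (2.6907 × 10^-6) = 3.6139 × 10^14 km.

3.61 × 10^14 km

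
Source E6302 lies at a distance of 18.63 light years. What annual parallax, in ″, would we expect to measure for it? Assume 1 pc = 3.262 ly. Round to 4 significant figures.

0.1751 ″

d = 18.63 ly ÷ 3.262 = 5.7112 pc.
p = 1/d = 1/5.7112 = 0.17509 arcsec.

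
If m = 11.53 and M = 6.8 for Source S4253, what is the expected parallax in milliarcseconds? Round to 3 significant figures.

11.3 mas

m − M = 11.53 − 6.8 = 4.73.
d = 10^((m−M)/5 + 1) = 10^1.946 = 88.308 pc.
p = 1/d = 1/88.308 = 0.011324 arcsec = 11.324 mas.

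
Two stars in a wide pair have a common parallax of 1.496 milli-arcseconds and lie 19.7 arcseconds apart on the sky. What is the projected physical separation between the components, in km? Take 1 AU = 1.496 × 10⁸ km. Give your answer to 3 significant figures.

1.97 × 10^12 km

d = 1/p = 1/0.001496″ = 668.45 pc.
At distance d (pc), an angle of θ arcsec spans θ·d AU: s = 19.7 × 668.45 = 13168 AU.
= 13168 × 1.496 × 10⁸ km = 1.9699 × 10^12 km.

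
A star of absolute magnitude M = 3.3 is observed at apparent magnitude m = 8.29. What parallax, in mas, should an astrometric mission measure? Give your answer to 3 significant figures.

10.0 mas

m − M = 8.29 − 3.3 = 4.99.
d = 10^((m−M)/5 + 1) = 10^1.998 = 99.541 pc.
p = 1/d = 1/99.541 = 0.010046 arcsec = 10.046 mas.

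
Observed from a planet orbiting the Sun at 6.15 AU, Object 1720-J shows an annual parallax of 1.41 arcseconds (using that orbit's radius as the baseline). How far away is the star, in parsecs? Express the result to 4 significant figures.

4.362 pc

With baseline B (in AU) and parallax p (in arcsec), d = B/p parsecs.
d = 6.15 / 1.41 = 4.3617 pc.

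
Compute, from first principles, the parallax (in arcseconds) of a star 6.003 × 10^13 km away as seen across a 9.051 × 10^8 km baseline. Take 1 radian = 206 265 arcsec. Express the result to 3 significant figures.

3.11 arcsec

θ ≈ B/d = (9.051 × 10^8) / (6.003 × 10^13) = 1.5077 × 10^-5 rad.
In arcseconds: 1.5077 × 10^-5 × 206265 = 3.1099″.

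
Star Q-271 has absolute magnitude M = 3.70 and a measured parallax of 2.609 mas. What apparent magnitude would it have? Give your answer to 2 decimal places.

d = 1/p = 1/0.002609″ = 383.29 pc.
m − M = 5 log₁₀ d − 5 = 5 log₁₀(383.29) − 5 = 12.9176 − 5 = 7.9176.
m = M + (m − M) = 3.70 + 7.9176 = 11.62.

m = 11.62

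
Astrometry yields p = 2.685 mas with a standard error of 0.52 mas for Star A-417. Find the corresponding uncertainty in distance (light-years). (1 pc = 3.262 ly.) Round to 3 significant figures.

d = 1/p, so σ_d = σ_p / p².
σ_d = 0.000520 / (0.002685)² = 0.000520 / 0.0000072092 = 72.13 pc = 72.13 × 3.262 ly = 235.29 ly.

235 ly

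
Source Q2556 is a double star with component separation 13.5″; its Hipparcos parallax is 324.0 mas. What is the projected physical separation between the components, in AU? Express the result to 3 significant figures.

d = 1/p = 1/0.3240″ = 3.0864 pc.
At distance d (pc), an angle of θ arcsec spans θ·d AU: s = 13.5 × 3.0864 = 41.666 AU.

41.7 AU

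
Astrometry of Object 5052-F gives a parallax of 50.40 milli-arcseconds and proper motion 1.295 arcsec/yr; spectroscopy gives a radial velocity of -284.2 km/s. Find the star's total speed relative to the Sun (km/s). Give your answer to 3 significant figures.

d = 1/p = 1/0.05040″ = 19.841 pc.
v_t = 4.740 μ d = 4.740 × 1.295 × 19.841 = 121.79 km/s.
v = √(v_r² + v_t²) = √((-284.2)² + 121.79²) = √95602.4 = 309.2 km/s.

309 km/s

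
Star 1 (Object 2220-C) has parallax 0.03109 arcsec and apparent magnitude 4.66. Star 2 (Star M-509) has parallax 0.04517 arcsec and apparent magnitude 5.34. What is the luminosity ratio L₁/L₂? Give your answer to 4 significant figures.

d₁ = 1/p₁ = 1/0.03109″ = 32.165 pc; d₂ = 1/p₂ = 1/0.04517″ = 22.139 pc.
M₁ = m₁ − 5 log₁₀ d₁ + 5 = 4.66 − 7.5369 + 5 = 2.1231.
M₂ = 5.34 − 6.7258 + 5 = 3.6142.
L₁/L₂ = 10^(0.4(M₂ − M₁)) = 10^(0.4 × 1.4911) = 10^0.59644 = 3.9486.

L₁/L₂ = 3.949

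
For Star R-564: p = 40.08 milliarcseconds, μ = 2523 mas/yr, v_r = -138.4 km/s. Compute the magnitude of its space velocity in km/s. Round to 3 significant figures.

329 km/s

d = 1/p = 1/0.04008″ = 24.95 pc.
μ = 2523 mas/yr = 2.523 ″/yr.
v_t = 4.740 μ d = 4.740 × 2.523 × 24.95 = 298.38 km/s.
v = √(v_r² + v_t²) = √((-138.4)² + 298.38²) = √108185 = 328.91 km/s.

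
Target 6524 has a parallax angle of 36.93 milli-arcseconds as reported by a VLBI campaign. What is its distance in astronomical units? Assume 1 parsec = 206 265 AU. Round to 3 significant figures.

p = 36.93 milli-arcseconds = 0.03693 arcsec.
d = 1/p = 1/0.03693 = 27.078 pc.
In AU: 27.078 × 206265 = 5.5852 × 10^6 AU.

5.59 × 10^6 AU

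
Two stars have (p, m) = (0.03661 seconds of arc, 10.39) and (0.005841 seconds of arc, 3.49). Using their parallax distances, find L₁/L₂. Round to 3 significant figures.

d₁ = 1/p₁ = 1/0.03661″ = 27.315 pc; d₂ = 1/p₂ = 1/0.005841″ = 171.2 pc.
M₁ = m₁ − 5 log₁₀ d₁ + 5 = 10.39 − 7.1820 + 5 = 8.2080.
M₂ = 3.49 − 11.1675 + 5 = -2.6775.
L₁/L₂ = 10^(0.4(M₂ − M₁)) = 10^(0.4 × (-10.8855)) = 10^(-4.35420) = 0.000044238.

L₁/L₂ = 4.42 × 10^-5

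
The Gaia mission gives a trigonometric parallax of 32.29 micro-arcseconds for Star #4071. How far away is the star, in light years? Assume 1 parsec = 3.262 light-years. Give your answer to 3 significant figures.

p = 32.29 micro-arcseconds = 0.00003229 arcsec.
d = 1/p = 1/0.00003229 = 30969 pc.
In light-years: 30969 × 3.262 = 1.0102 × 10^5 ly.

101000 light years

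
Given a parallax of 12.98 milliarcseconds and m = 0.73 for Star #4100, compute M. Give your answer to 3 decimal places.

M = -3.704

d = 1/p = 1/0.01298″ = 77.042 pc.
m − M = 5 log₁₀(77.042) − 5 = 9.4336 − 5 = 4.4336.
M = m − (m − M) = 0.73 − 4.4336 = -3.704.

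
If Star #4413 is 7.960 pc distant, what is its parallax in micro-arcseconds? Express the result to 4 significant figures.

125600 μas

p = 1/d = 1/7.96 = 0.12563 arcsec.
= 0.12563 × 10⁶ = 1.2563 × 10^5 μas.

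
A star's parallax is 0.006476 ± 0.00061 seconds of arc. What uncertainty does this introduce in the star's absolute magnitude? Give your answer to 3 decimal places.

M = m − 5 log₁₀ d + 5 = m + 5 log₁₀ p + 5, so ∂M/∂p = 5/(p ln 10).
σ_M = (5/ln 10) · (σ_p/p) = 2.1715 × 0.00061/0.006476 = 2.1715 × 0.094194 = 0.20454.

σ_M = 0.205 mag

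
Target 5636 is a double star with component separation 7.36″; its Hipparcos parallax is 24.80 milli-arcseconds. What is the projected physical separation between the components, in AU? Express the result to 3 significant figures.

297 AU

d = 1/p = 1/0.02480″ = 40.323 pc.
At distance d (pc), an angle of θ arcsec spans θ·d AU: s = 7.36 × 40.323 = 296.78 AU.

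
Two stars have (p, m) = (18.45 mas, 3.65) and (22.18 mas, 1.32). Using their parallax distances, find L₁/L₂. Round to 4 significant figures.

L₁/L₂ = 0.1690

d₁ = 1/p₁ = 1/0.01845″ = 54.201 pc; d₂ = 1/p₂ = 1/0.02218″ = 45.086 pc.
M₁ = m₁ − 5 log₁₀ d₁ + 5 = 3.65 − 8.6700 + 5 = -0.0200.
M₂ = 1.32 − 8.2702 + 5 = -1.9502.
L₁/L₂ = 10^(0.4(M₂ − M₁)) = 10^(0.4 × (-1.9302)) = 10^(-0.77208) = 0.16901.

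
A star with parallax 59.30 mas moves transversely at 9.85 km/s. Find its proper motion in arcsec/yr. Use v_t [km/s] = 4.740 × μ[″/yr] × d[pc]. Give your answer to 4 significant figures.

0.1232 arcsec/yr

d = 1/p = 1/0.05930″ = 16.863 pc.
μ = v_t / (4.74 d) = 9.85 / (4.74 × 16.863) = 9.85 / 79.931 = 0.12323 ″/yr.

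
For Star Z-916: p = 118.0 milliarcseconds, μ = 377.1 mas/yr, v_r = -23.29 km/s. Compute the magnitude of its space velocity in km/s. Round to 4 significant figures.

27.78 km/s

d = 1/p = 1/0.1180″ = 8.4746 pc.
μ = 377.1 mas/yr = 0.3771 ″/yr.
v_t = 4.740 μ d = 4.740 × 0.3771 × 8.4746 = 15.148 km/s.
v = √(v_r² + v_t²) = √((-23.29)² + 15.148²) = √771.886 = 27.783 km/s.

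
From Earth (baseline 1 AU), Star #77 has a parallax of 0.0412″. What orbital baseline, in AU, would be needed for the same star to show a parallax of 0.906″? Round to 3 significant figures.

22.0 AU

Parallax scales linearly with baseline: p ∝ B, so B = p_target / p_Earth × 1 AU.
B = 0.906 / 0.0412 = 21.99 AU.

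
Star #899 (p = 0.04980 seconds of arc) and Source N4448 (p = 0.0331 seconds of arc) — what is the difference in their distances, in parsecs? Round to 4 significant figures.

d_A = 1/0.04980″ = 20.08 pc; d_B = 1/0.03310″ = 30.211 pc.
|d_B − d_A| = |30.211 − 20.08| = 10.131 pc.

10.13 pc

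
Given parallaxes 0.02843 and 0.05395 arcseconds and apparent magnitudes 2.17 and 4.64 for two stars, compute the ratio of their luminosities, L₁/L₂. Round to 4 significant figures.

d₁ = 1/p₁ = 1/0.02843″ = 35.174 pc; d₂ = 1/p₂ = 1/0.05395″ = 18.536 pc.
M₁ = m₁ − 5 log₁₀ d₁ + 5 = 2.17 − 7.7311 + 5 = -0.5611.
M₂ = 4.64 − 6.3401 + 5 = 3.2999.
L₁/L₂ = 10^(0.4(M₂ − M₁)) = 10^(0.4 × 3.8610) = 10^1.54440 = 35.027.

L₁/L₂ = 35.03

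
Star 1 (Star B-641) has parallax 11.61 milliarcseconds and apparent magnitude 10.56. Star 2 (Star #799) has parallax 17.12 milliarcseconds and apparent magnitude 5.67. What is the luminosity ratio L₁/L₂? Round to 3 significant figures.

L₁/L₂ = 0.0241

d₁ = 1/p₁ = 1/0.01161″ = 86.133 pc; d₂ = 1/p₂ = 1/0.01712″ = 58.411 pc.
M₁ = m₁ − 5 log₁₀ d₁ + 5 = 10.56 − 9.6758 + 5 = 5.8842.
M₂ = 5.67 − 8.8325 + 5 = 1.8375.
L₁/L₂ = 10^(0.4(M₂ − M₁)) = 10^(0.4 × (-4.0467)) = 10^(-1.61868) = 0.024061.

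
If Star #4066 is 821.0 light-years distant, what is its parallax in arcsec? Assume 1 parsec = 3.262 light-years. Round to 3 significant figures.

0.00397 arcsec

d = 821.0 ly ÷ 3.262 = 251.69 pc.
p = 1/d = 1/251.69 = 0.0039731 arcsec.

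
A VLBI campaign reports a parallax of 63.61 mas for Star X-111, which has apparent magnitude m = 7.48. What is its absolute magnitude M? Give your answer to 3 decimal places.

d = 1/p = 1/0.06361″ = 15.721 pc.
m − M = 5 log₁₀(15.721) − 5 = 5.9824 − 5 = 0.9824.
M = m − (m − M) = 7.48 − 0.9824 = 6.498.

M = 6.498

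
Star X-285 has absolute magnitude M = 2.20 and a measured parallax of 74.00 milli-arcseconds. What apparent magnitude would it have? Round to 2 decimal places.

m = 2.85

d = 1/p = 1/0.07400″ = 13.514 pc.
m − M = 5 log₁₀ d − 5 = 5 log₁₀(13.514) − 5 = 5.6539 − 5 = 0.6539.
m = M + (m − M) = 2.20 + 0.6539 = 2.85.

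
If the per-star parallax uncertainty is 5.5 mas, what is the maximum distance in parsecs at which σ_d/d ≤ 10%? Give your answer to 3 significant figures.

18.2 pc

σ_d/d = σ_p/p, so the condition is σ_p/p ≤ 0.10, i.e. p ≥ σ_p/0.10.
p_min = 5.5/0.10 = 55 mas = 0.055 arcsec.
d_max = 1/p_min = 1/0.055 = 18.182 pc.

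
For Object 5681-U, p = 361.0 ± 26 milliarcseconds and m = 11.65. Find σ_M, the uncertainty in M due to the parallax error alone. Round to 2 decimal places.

M = m − 5 log₁₀ d + 5 = m + 5 log₁₀ p + 5, so ∂M/∂p = 5/(p ln 10).
σ_M = (5/ln 10) · (σ_p/p) = 2.1715 × 26/361.0 = 2.1715 × 0.072022 = 0.1564.

σ_M = 0.16 mag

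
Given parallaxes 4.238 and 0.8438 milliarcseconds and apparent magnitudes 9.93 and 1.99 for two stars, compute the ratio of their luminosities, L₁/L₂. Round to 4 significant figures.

d₁ = 1/p₁ = 1/0.004238″ = 235.96 pc; d₂ = 1/p₂ = 1/0.0008438″ = 1185.1 pc.
M₁ = m₁ − 5 log₁₀ d₁ + 5 = 9.93 − 11.8642 + 5 = 3.0658.
M₂ = 1.99 − 15.3688 + 5 = -8.3788.
L₁/L₂ = 10^(0.4(M₂ − M₁)) = 10^(0.4 × (-11.4446)) = 10^(-4.57784) = 0.000026434.

L₁/L₂ = 2.643 × 10^-5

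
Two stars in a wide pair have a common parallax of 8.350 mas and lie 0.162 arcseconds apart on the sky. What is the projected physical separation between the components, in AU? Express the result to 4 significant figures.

d = 1/p = 1/0.008350″ = 119.76 pc.
At distance d (pc), an angle of θ arcsec spans θ·d AU: s = 0.162 × 119.76 = 19.401 AU.

19.40 AU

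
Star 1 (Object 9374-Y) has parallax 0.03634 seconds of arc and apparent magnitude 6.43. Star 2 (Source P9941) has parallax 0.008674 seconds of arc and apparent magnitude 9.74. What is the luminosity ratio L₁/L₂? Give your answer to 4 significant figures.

d₁ = 1/p₁ = 1/0.03634″ = 27.518 pc; d₂ = 1/p₂ = 1/0.008674″ = 115.29 pc.
M₁ = m₁ − 5 log₁₀ d₁ + 5 = 6.43 − 7.1981 + 5 = 4.2319.
M₂ = 9.74 − 10.3090 + 5 = 4.4310.
L₁/L₂ = 10^(0.4(M₂ − M₁)) = 10^(0.4 × 0.1991) = 10^0.07964 = 1.2013.

L₁/L₂ = 1.201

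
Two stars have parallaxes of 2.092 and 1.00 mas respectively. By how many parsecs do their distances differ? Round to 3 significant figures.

522 pc

d_A = 1/0.002092″ = 478.01 pc; d_B = 1/0.001000″ = 1000 pc.
|d_B − d_A| = |1000 − 478.01| = 521.99 pc.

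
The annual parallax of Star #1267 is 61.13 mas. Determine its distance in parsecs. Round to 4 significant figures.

16.36 pc

p = 61.13 mas = 0.06113 arcsec.
d = 1/p = 1/0.06113 = 16.359 pc.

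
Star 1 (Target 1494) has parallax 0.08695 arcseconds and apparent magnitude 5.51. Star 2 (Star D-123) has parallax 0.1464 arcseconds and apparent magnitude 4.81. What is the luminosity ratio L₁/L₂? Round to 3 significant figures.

L₁/L₂ = 1.49

d₁ = 1/p₁ = 1/0.08695″ = 11.501 pc; d₂ = 1/p₂ = 1/0.1464″ = 6.8306 pc.
M₁ = m₁ − 5 log₁₀ d₁ + 5 = 5.51 − 5.3037 + 5 = 5.2063.
M₂ = 4.81 − 4.1723 + 5 = 5.6377.
L₁/L₂ = 10^(0.4(M₂ − M₁)) = 10^(0.4 × 0.4314) = 10^0.17256 = 1.4879.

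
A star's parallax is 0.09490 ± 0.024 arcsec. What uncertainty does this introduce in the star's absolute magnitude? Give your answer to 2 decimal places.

M = m − 5 log₁₀ d + 5 = m + 5 log₁₀ p + 5, so ∂M/∂p = 5/(p ln 10).
σ_M = (5/ln 10) · (σ_p/p) = 2.1715 × 0.024/0.09490 = 2.1715 × 0.2529 = 0.54917.

σ_M = 0.55 mag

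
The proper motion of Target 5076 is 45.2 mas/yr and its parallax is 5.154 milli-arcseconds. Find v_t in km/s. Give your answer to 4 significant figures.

41.57 km/s

d = 1/p = 1/0.005154″ = 194.02 pc.
μ = 45.2 mas/yr = 0.0452 ″/yr.
v_t = 4.74 × μ × d = 4.74 × 0.0452 × 194.02 = 41.568 km/s.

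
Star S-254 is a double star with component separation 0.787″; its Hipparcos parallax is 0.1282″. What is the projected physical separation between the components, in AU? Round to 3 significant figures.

6.14 AU

d = 1/p = 1/0.1282″ = 7.8003 pc.
At distance d (pc), an angle of θ arcsec spans θ·d AU: s = 0.787 × 7.8003 = 6.1388 AU.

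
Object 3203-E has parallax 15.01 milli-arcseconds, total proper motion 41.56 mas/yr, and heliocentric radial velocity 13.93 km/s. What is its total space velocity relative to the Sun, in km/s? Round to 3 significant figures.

19.1 km/s

d = 1/p = 1/0.01501″ = 66.622 pc.
μ = 41.56 mas/yr = 0.04156 ″/yr.
v_t = 4.740 μ d = 4.740 × 0.04156 × 66.622 = 13.124 km/s.
v = √(v_r² + v_t²) = √(13.93² + 13.124²) = √366.284 = 19.139 km/s.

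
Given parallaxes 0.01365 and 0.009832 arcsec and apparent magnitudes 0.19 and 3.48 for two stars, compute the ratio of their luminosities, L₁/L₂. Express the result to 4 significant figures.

d₁ = 1/p₁ = 1/0.01365″ = 73.26 pc; d₂ = 1/p₂ = 1/0.009832″ = 101.71 pc.
M₁ = m₁ − 5 log₁₀ d₁ + 5 = 0.19 − 9.3243 + 5 = -4.1343.
M₂ = 3.48 − 10.0368 + 5 = -1.5568.
L₁/L₂ = 10^(0.4(M₂ − M₁)) = 10^(0.4 × 2.5775) = 10^1.03100 = 10.74.

L₁/L₂ = 10.74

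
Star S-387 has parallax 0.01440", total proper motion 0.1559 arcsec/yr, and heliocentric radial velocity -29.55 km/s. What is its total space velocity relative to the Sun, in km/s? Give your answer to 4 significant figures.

d = 1/p = 1/0.01440″ = 69.444 pc.
v_t = 4.740 μ d = 4.740 × 0.1559 × 69.444 = 51.317 km/s.
v = √(v_r² + v_t²) = √((-29.55)² + 51.317²) = √3506.64 = 59.217 km/s.

59.22 km/s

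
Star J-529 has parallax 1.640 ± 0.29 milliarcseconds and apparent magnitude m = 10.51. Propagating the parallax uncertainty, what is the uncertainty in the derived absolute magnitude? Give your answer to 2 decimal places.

M = m − 5 log₁₀ d + 5 = m + 5 log₁₀ p + 5, so ∂M/∂p = 5/(p ln 10).
σ_M = (5/ln 10) · (σ_p/p) = 2.1715 × 0.29/1.640 = 2.1715 × 0.17683 = 0.38399.

σ_M = 0.38 mag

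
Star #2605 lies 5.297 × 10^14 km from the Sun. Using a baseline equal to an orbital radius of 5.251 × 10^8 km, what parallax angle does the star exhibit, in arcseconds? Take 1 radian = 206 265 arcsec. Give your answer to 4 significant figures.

θ ≈ B/d = (5.251 × 10^8) / (5.297 × 10^14) = 9.9132 × 10^-7 rad.
In arcseconds: 9.9132 × 10^-7 × 206265 = 0.20447″.

0.2045 arcsec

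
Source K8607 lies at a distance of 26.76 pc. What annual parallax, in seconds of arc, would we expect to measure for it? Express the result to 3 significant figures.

0.0374 arcsec

p = 1/d = 1/26.76 = 0.037369 arcsec.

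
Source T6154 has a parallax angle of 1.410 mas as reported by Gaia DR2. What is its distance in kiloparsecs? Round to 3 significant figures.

0.709 kpc

p = 1.410 mas = 0.001410 arcsec.
d = 1/p = 1/0.001410 = 709.22 pc.
= 0.70922 kpc.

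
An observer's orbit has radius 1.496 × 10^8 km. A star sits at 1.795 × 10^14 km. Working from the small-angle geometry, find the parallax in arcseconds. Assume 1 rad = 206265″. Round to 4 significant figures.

θ ≈ B/d = (1.496 × 10^8) / (1.795 × 10^14) = 8.3343 × 10^-7 rad.
In arcseconds: 8.3343 × 10^-7 × 206265 = 0.17191″.

0.1719 arcsec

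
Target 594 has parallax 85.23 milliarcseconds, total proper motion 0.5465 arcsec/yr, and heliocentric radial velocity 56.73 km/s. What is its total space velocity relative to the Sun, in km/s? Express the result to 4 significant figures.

d = 1/p = 1/0.08523″ = 11.733 pc.
v_t = 4.740 μ d = 4.740 × 0.5465 × 11.733 = 30.393 km/s.
v = √(v_r² + v_t²) = √(56.73² + 30.393²) = √4142.03 = 64.359 km/s.

64.36 km/s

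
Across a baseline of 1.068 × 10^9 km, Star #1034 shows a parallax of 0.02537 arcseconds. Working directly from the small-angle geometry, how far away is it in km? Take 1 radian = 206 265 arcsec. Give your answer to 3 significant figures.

8.68 × 10^15 km

θ = 0.02537″ = 0.02537/206265 = 1.2300 × 10^-7 rad.
d = B/θ = (1.068 × 10^9) / (1.2300 × 10^-7) = 8.6829 × 10^15 km.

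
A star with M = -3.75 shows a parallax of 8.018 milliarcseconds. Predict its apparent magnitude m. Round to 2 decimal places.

d = 1/p = 1/0.008018″ = 124.72 pc.
m − M = 5 log₁₀ d − 5 = 5 log₁₀(124.72) − 5 = 10.4797 − 5 = 5.4797.
m = M + (m − M) = -3.75 + 5.4797 = 1.73.

m = 1.73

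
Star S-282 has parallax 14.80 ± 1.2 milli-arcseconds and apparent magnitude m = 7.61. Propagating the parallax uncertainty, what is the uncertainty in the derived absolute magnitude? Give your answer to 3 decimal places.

M = m − 5 log₁₀ d + 5 = m + 5 log₁₀ p + 5, so ∂M/∂p = 5/(p ln 10).
σ_M = (5/ln 10) · (σ_p/p) = 2.1715 × 1.2/14.80 = 2.1715 × 0.081081 = 0.17607.

σ_M = 0.176 mag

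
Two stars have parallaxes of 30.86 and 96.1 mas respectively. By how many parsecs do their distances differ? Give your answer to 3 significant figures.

22.0 pc

d_A = 1/0.03086″ = 32.404 pc; d_B = 1/0.09610″ = 10.406 pc.
|d_B − d_A| = |10.406 − 32.404| = 21.998 pc.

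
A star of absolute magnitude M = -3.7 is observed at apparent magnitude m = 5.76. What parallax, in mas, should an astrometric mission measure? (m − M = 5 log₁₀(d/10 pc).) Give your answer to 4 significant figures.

m − M = 5.76 − (-3.7) = 9.46.
d = 10^((m−M)/5 + 1) = 10^2.892 = 779.83 pc.
p = 1/d = 1/779.83 = 0.0012823 arcsec = 1.2823 mas.

1.282 mas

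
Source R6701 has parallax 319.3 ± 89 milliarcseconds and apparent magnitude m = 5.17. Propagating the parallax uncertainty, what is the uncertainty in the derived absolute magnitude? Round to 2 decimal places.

M = m − 5 log₁₀ d + 5 = m + 5 log₁₀ p + 5, so ∂M/∂p = 5/(p ln 10).
σ_M = (5/ln 10) · (σ_p/p) = 2.1715 × 89/319.3 = 2.1715 × 0.27873 = 0.60526.

σ_M = 0.61 mag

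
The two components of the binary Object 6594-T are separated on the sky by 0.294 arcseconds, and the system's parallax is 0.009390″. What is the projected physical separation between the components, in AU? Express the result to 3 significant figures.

31.3 AU

d = 1/p = 1/0.009390″ = 106.5 pc.
At distance d (pc), an angle of θ arcsec spans θ·d AU: s = 0.294 × 106.5 = 31.311 AU.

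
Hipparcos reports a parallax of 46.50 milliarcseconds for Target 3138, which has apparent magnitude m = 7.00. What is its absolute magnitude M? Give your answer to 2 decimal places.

M = 5.34

d = 1/p = 1/0.04650″ = 21.505 pc.
m − M = 5 log₁₀(21.505) − 5 = 6.6627 − 5 = 1.6627.
M = m − (m − M) = 7.00 − 1.6627 = 5.34.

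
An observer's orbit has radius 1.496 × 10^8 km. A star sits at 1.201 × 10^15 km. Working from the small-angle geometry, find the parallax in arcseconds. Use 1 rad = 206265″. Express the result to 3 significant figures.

0.0257 arcsec

θ ≈ B/d = (1.496 × 10^8) / (1.201 × 10^15) = 1.2456 × 10^-7 rad.
In arcseconds: 1.2456 × 10^-7 × 206265 = 0.025692″.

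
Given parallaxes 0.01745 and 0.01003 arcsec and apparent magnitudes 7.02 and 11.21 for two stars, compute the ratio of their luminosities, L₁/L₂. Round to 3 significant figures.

d₁ = 1/p₁ = 1/0.01745″ = 57.307 pc; d₂ = 1/p₂ = 1/0.01003″ = 99.701 pc.
M₁ = m₁ − 5 log₁₀ d₁ + 5 = 7.02 − 8.7910 + 5 = 3.2290.
M₂ = 11.21 − 9.9935 + 5 = 6.2165.
L₁/L₂ = 10^(0.4(M₂ − M₁)) = 10^(0.4 × 2.9875) = 10^1.19500 = 15.668.

L₁/L₂ = 15.7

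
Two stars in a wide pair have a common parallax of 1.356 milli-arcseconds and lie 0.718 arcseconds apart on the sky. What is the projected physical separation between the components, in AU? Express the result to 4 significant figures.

529.5 AU

d = 1/p = 1/0.001356″ = 737.46 pc.
At distance d (pc), an angle of θ arcsec spans θ·d AU: s = 0.718 × 737.46 = 529.5 AU.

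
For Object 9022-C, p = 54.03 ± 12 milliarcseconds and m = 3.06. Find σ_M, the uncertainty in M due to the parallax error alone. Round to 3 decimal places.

σ_M = 0.482 mag

M = m − 5 log₁₀ d + 5 = m + 5 log₁₀ p + 5, so ∂M/∂p = 5/(p ln 10).
σ_M = (5/ln 10) · (σ_p/p) = 2.1715 × 12/54.03 = 2.1715 × 0.2221 = 0.48229.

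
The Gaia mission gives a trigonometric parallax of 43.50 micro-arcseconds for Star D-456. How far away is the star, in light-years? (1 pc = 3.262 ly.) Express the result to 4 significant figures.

74990 light years

p = 43.50 micro-arcseconds = 0.00004350 arcsec.
d = 1/p = 1/0.00004350 = 22989 pc.
In light-years: 22989 × 3.262 = 74990 ly.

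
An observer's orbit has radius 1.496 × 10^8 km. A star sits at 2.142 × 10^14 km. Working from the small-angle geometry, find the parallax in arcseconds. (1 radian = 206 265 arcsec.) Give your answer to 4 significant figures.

θ ≈ B/d = (1.496 × 10^8) / (2.142 × 10^14) = 6.9841 × 10^-7 rad.
In arcseconds: 6.9841 × 10^-7 × 206265 = 0.14406″.

0.1441 arcsec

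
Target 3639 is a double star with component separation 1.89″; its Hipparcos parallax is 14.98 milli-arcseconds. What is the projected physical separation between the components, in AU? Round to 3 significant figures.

126 AU

d = 1/p = 1/0.01498″ = 66.756 pc.
At distance d (pc), an angle of θ arcsec spans θ·d AU: s = 1.89 × 66.756 = 126.17 AU.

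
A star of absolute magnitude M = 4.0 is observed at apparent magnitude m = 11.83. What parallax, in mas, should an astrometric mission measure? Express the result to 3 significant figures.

m − M = 11.83 − 4.0 = 7.83.
d = 10^((m−M)/5 + 1) = 10^2.566 = 368.13 pc.
p = 1/d = 1/368.13 = 0.0027164 arcsec = 2.7164 mas.

2.72 mas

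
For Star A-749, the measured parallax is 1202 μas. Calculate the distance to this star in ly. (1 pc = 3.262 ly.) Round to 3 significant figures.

p = 1202 μas = 0.001202 arcsec.
d = 1/p = 1/0.001202 = 831.95 pc.
In light-years: 831.95 × 3.262 = 2713.8 ly.

2710 ly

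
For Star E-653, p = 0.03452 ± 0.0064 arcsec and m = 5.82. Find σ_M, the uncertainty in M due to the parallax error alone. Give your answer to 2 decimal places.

σ_M = 0.40 mag

M = m − 5 log₁₀ d + 5 = m + 5 log₁₀ p + 5, so ∂M/∂p = 5/(p ln 10).
σ_M = (5/ln 10) · (σ_p/p) = 2.1715 × 0.0064/0.03452 = 2.1715 × 0.1854 = 0.4026.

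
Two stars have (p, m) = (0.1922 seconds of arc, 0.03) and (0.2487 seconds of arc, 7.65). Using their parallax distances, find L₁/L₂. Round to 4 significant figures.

d₁ = 1/p₁ = 1/0.1922″ = 5.2029 pc; d₂ = 1/p₂ = 1/0.2487″ = 4.0209 pc.
M₁ = m₁ − 5 log₁₀ d₁ + 5 = 0.03 − 3.5812 + 5 = 1.4488.
M₂ = 7.65 − 3.0216 + 5 = 9.6284.
L₁/L₂ = 10^(0.4(M₂ − M₁)) = 10^(0.4 × 8.1796) = 10^3.27184 = 1870.

L₁/L₂ = 1870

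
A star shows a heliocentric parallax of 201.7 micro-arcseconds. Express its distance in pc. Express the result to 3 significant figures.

4960 pc

p = 201.7 micro-arcseconds = 0.0002017 arcsec.
d = 1/p = 1/0.0002017 = 4957.9 pc.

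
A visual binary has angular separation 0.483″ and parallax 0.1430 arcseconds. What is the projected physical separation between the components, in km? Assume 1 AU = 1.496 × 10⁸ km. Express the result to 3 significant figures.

5.05 × 10^8 km

d = 1/p = 1/0.1430″ = 6.993 pc.
At distance d (pc), an angle of θ arcsec spans θ·d AU: s = 0.483 × 6.993 = 3.3776 AU.
= 3.3776 × 1.496 × 10⁸ km = 5.0529 × 10^8 km.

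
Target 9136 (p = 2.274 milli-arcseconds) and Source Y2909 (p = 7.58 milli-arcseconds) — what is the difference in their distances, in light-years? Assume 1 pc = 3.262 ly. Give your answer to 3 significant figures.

d_A = 1/0.002274″ = 439.75 pc; d_B = 1/0.007580″ = 131.93 pc.
|d_B − d_A| = |131.93 − 439.75| = 307.82 pc = 307.82 × 3.262 ly = 1004.1 ly.

1000 ly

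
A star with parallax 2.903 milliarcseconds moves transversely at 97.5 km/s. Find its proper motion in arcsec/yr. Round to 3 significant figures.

0.0597 arcsec/yr

d = 1/p = 1/0.002903″ = 344.47 pc.
μ = v_t / (4.74 d) = 97.5 / (4.74 × 344.47) = 97.5 / 1632.8 = 0.059713 ″/yr.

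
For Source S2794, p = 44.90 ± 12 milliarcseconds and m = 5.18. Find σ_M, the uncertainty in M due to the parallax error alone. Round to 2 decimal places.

σ_M = 0.58 mag

M = m − 5 log₁₀ d + 5 = m + 5 log₁₀ p + 5, so ∂M/∂p = 5/(p ln 10).
σ_M = (5/ln 10) · (σ_p/p) = 2.1715 × 12/44.90 = 2.1715 × 0.26726 = 0.58036.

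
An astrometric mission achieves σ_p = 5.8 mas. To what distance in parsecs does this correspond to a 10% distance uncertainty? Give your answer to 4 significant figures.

17.24 pc

σ_d/d = σ_p/p, so the condition is σ_p/p ≤ 0.10, i.e. p ≥ σ_p/0.10.
p_min = 5.8/0.10 = 58 mas = 0.058 arcsec.
d_max = 1/p_min = 1/0.058 = 17.241 pc.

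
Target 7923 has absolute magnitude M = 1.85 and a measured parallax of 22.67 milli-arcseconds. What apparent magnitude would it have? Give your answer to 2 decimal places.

d = 1/p = 1/0.02267″ = 44.111 pc.
m − M = 5 log₁₀ d − 5 = 5 log₁₀(44.111) − 5 = 8.2227 − 5 = 3.2227.
m = M + (m − M) = 1.85 + 3.2227 = 5.07.

m = 5.07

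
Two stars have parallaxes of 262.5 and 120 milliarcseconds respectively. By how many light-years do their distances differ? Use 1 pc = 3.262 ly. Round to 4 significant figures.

d_A = 1/0.2625″ = 3.8095 pc; d_B = 1/0.1200″ = 8.3333 pc.
|d_B − d_A| = |8.3333 − 3.8095| = 4.5238 pc = 4.5238 × 3.262 ly = 14.757 ly.

14.76 ly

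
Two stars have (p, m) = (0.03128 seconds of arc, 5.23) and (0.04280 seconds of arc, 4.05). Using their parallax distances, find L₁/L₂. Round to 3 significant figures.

L₁/L₂ = 0.631

d₁ = 1/p₁ = 1/0.03128″ = 31.969 pc; d₂ = 1/p₂ = 1/0.04280″ = 23.364 pc.
M₁ = m₁ − 5 log₁₀ d₁ + 5 = 5.23 − 7.5236 + 5 = 2.7064.
M₂ = 4.05 − 6.8427 + 5 = 2.2073.
L₁/L₂ = 10^(0.4(M₂ − M₁)) = 10^(0.4 × (-0.4991)) = 10^(-0.19964) = 0.63148.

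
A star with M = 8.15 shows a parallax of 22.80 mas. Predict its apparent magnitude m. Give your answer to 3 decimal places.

m = 11.360

d = 1/p = 1/0.02280″ = 43.86 pc.
m − M = 5 log₁₀ d − 5 = 5 log₁₀(43.86) − 5 = 8.2103 − 5 = 3.2103.
m = M + (m − M) = 8.15 + 3.2103 = 11.360.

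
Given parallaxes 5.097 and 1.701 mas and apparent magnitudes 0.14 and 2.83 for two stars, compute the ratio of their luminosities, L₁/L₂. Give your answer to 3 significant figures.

L₁/L₂ = 1.33

d₁ = 1/p₁ = 1/0.005097″ = 196.19 pc; d₂ = 1/p₂ = 1/0.001701″ = 587.89 pc.
M₁ = m₁ − 5 log₁₀ d₁ + 5 = 0.14 − 11.4634 + 5 = -6.3234.
M₂ = 2.83 − 13.8465 + 5 = -6.0165.
L₁/L₂ = 10^(0.4(M₂ − M₁)) = 10^(0.4 × 0.3069) = 10^0.12276 = 1.3267.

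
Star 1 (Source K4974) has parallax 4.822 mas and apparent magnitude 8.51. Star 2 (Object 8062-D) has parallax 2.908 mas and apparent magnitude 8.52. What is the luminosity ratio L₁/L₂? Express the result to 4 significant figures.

d₁ = 1/p₁ = 1/0.004822″ = 207.38 pc; d₂ = 1/p₂ = 1/0.002908″ = 343.88 pc.
M₁ = m₁ − 5 log₁₀ d₁ + 5 = 8.51 − 11.5838 + 5 = 1.9262.
M₂ = 8.52 − 12.6820 + 5 = 0.8380.
L₁/L₂ = 10^(0.4(M₂ − M₁)) = 10^(0.4 × (-1.0882)) = 10^(-0.43528) = 0.36705.

L₁/L₂ = 0.3671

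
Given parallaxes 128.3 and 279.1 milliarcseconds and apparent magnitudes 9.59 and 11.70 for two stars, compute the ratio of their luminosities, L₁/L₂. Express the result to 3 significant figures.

L₁/L₂ = 33.0

d₁ = 1/p₁ = 1/0.1283″ = 7.7942 pc; d₂ = 1/p₂ = 1/0.2791″ = 3.5829 pc.
M₁ = m₁ − 5 log₁₀ d₁ + 5 = 9.59 − 4.4589 + 5 = 10.1311.
M₂ = 11.70 − 2.7712 + 5 = 13.9288.
L₁/L₂ = 10^(0.4(M₂ − M₁)) = 10^(0.4 × 3.7977) = 10^1.51908 = 33.043.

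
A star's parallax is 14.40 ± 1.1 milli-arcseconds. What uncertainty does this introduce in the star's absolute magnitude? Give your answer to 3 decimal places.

M = m − 5 log₁₀ d + 5 = m + 5 log₁₀ p + 5, so ∂M/∂p = 5/(p ln 10).
σ_M = (5/ln 10) · (σ_p/p) = 2.1715 × 1.1/14.40 = 2.1715 × 0.076389 = 0.16588.

σ_M = 0.166 mag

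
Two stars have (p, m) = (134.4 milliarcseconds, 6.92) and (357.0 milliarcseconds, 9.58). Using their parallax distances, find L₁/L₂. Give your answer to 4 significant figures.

L₁/L₂ = 81.76

d₁ = 1/p₁ = 1/0.1344″ = 7.4405 pc; d₂ = 1/p₂ = 1/0.3570″ = 2.8011 pc.
M₁ = m₁ − 5 log₁₀ d₁ + 5 = 6.92 − 4.3580 + 5 = 7.5620.
M₂ = 9.58 − 2.2366 + 5 = 12.3434.
L₁/L₂ = 10^(0.4(M₂ − M₁)) = 10^(0.4 × 4.7814) = 10^1.91256 = 81.764.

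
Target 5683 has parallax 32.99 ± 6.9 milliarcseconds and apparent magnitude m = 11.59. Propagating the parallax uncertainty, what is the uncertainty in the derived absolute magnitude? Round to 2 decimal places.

M = m − 5 log₁₀ d + 5 = m + 5 log₁₀ p + 5, so ∂M/∂p = 5/(p ln 10).
σ_M = (5/ln 10) · (σ_p/p) = 2.1715 × 6.9/32.99 = 2.1715 × 0.20915 = 0.45417.

σ_M = 0.45 mag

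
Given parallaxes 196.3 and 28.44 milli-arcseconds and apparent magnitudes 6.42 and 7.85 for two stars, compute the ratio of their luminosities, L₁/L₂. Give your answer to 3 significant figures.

L₁/L₂ = 0.0783

d₁ = 1/p₁ = 1/0.1963″ = 5.0942 pc; d₂ = 1/p₂ = 1/0.02844″ = 35.162 pc.
M₁ = m₁ − 5 log₁₀ d₁ + 5 = 6.42 − 3.5354 + 5 = 7.8846.
M₂ = 7.85 − 7.7304 + 5 = 5.1196.
L₁/L₂ = 10^(0.4(M₂ − M₁)) = 10^(0.4 × (-2.7650)) = 10^(-1.10600) = 0.078343.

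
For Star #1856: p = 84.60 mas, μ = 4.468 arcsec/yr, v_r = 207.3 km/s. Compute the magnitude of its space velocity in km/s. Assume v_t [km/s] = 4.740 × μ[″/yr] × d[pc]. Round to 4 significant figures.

d = 1/p = 1/0.08460″ = 11.82 pc.
v_t = 4.740 μ d = 4.740 × 4.468 × 11.82 = 250.33 km/s.
v = √(v_r² + v_t²) = √(207.3² + 250.33²) = √105638 = 325.02 km/s.

325.0 km/s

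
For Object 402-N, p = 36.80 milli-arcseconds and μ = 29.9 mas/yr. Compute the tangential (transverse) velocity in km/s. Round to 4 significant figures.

d = 1/p = 1/0.03680″ = 27.174 pc.
μ = 29.9 mas/yr = 0.0299 ″/yr.
v_t = 4.74 × μ × d = 4.74 × 0.0299 × 27.174 = 3.8513 km/s.

3.851 km/s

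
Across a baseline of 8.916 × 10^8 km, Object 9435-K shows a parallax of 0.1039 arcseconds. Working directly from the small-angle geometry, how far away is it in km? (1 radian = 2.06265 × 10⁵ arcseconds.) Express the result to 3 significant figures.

1.77 × 10^15 km

θ = 0.1039″ = 0.1039/206265 = 5.0372 × 10^-7 rad.
d = B/θ = (8.916 × 10^8) / (5.0372 × 10^-7) = 1.7700 × 10^15 km.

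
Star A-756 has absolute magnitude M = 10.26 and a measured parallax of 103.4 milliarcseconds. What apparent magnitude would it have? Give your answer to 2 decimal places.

m = 10.19

d = 1/p = 1/0.1034″ = 9.6712 pc.
m − M = 5 log₁₀ d − 5 = 5 log₁₀(9.6712) − 5 = 4.9274 − 5 = -0.0726.
m = M + (m − M) = 10.26 + (-0.0726) = 10.19.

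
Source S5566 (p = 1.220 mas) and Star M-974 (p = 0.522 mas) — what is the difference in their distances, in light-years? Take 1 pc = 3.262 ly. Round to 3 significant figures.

d_A = 1/0.001220″ = 819.67 pc; d_B = 1/0.0005220″ = 1915.7 pc.
|d_B − d_A| = |1915.7 − 819.67| = 1096 pc = 1096 × 3.262 ly = 3575.2 ly.

3580 ly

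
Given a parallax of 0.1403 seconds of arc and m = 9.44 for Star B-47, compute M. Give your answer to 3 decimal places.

M = 10.175

d = 1/p = 1/0.1403″ = 7.1276 pc.
m − M = 5 log₁₀(7.1276) − 5 = 4.2647 − 5 = -0.7353.
M = m − (m − M) = 9.44 − (-0.7353) = 10.175.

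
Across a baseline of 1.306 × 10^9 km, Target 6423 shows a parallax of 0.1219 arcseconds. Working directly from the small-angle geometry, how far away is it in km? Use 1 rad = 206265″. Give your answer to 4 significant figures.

θ = 0.1219″ = 0.1219/206265 = 5.9099 × 10^-7 rad.
d = B/θ = (1.306 × 10^9) / (5.9099 × 10^-7) = 2.2099 × 10^15 km.

2.210 × 10^15 km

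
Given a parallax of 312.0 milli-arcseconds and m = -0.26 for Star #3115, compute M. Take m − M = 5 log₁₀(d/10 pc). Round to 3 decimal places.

d = 1/p = 1/0.3120″ = 3.2051 pc.
m − M = 5 log₁₀(3.2051) − 5 = 2.5292 − 5 = -2.4708.
M = m − (m − M) = -0.26 − (-2.4708) = 2.211.

M = 2.211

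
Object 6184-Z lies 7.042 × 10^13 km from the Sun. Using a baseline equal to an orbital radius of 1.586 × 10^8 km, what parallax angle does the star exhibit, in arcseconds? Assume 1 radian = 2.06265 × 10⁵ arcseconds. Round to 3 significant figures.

θ ≈ B/d = (1.586 × 10^8) / (7.042 × 10^13) = 2.2522 × 10^-6 rad.
In arcseconds: 2.2522 × 10^-6 × 206265 = 0.46455″.

0.465 arcsec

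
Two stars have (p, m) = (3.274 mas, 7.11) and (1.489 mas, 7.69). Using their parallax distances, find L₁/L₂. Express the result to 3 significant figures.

d₁ = 1/p₁ = 1/0.003274″ = 305.44 pc; d₂ = 1/p₂ = 1/0.001489″ = 671.59 pc.
M₁ = m₁ − 5 log₁₀ d₁ + 5 = 7.11 − 12.4246 + 5 = -0.3146.
M₂ = 7.69 − 14.1355 + 5 = -1.4455.
L₁/L₂ = 10^(0.4(M₂ − M₁)) = 10^(0.4 × (-1.1309)) = 10^(-0.45236) = 0.35289.

L₁/L₂ = 0.353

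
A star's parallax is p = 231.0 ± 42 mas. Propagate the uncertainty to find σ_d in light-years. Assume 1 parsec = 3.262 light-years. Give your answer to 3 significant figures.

d = 1/p, so σ_d = σ_p / p².
σ_d = 0.0420 / (0.2310)² = 0.0420 / 0.053361 = 0.78709 pc = 0.78709 × 3.262 ly = 2.5675 ly.

2.57 ly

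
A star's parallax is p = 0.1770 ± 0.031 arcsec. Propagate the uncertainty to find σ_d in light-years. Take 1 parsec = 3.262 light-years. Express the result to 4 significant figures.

3.228 ly

d = 1/p, so σ_d = σ_p / p².
σ_d = 0.0310 / (0.1770)² = 0.0310 / 0.031329 = 0.9895 pc = 0.9895 × 3.262 ly = 3.2277 ly.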